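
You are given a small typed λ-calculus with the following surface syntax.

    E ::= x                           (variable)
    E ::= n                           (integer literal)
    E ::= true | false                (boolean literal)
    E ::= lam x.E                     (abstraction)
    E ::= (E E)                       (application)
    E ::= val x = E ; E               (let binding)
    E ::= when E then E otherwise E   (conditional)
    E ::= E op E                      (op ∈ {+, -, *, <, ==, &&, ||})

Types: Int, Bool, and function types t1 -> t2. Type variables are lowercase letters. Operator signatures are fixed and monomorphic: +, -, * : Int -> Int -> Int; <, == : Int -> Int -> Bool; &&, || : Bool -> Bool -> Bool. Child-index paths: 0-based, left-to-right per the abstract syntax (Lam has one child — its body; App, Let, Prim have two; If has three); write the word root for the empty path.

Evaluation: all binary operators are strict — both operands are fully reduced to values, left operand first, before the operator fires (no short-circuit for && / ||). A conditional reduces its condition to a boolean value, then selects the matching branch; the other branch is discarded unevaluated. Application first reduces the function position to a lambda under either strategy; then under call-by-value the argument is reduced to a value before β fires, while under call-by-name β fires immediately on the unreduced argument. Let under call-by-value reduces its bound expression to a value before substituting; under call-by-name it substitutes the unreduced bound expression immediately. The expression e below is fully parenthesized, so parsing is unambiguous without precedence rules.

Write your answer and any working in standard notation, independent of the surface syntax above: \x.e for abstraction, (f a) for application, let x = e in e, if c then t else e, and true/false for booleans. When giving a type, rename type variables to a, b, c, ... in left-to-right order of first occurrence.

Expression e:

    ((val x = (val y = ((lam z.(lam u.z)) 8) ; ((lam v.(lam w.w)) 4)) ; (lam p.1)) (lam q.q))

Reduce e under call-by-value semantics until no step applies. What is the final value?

Answer: 1

Derivation:
step 0: ((let x = (let y = ((\z.(\u.z)) 8) in ((\v.(\w.w)) 4)) in (\p.1)) (\q.q))
step 1: [beta@0.0.0] ((let x = (let y = (\u.8) in ((\v.(\w.w)) 4)) in (\p.1)) (\q.q))
step 2: [let@0.0] ((let x = ((\v.(\w.w)) 4) in (\p.1)) (\q.q))
step 3: [beta@0.0] ((let x = (\w.w) in (\p.1)) (\q.q))
step 4: [let@0] ((\p.1) (\q.q))
step 5: [beta@root] 1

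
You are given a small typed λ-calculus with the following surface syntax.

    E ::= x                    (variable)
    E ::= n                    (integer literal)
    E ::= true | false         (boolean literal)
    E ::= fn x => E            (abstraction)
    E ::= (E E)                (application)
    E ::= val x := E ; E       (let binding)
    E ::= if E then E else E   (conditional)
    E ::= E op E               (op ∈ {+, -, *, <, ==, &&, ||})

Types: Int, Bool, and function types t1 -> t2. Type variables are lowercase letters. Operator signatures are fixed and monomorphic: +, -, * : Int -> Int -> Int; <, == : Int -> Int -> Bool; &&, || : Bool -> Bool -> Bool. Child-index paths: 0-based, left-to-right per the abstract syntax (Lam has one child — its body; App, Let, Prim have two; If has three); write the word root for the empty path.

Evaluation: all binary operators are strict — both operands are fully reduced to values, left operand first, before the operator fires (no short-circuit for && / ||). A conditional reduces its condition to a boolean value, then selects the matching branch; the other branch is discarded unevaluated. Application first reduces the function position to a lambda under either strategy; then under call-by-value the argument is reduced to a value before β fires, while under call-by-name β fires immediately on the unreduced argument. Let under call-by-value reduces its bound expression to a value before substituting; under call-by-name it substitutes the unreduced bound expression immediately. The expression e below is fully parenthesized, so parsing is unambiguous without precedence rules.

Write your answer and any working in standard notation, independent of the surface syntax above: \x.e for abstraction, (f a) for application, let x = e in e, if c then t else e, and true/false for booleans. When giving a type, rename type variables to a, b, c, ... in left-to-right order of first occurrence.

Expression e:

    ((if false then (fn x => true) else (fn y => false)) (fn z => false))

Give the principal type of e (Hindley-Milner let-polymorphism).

Answer: Bool

Working:
  unify Bool ~ Bool
\x._ : a -> Bool
\y._ : b -> Bool
  unify a -> Bool ~ b -> Bool
  unify a ~ b
  unify Bool ~ Bool
\z._ : c -> Bool
  unify b -> Bool ~ (c -> Bool) -> d
  unify b ~ c -> Bool
  unify Bool ~ d
_ _ : Bool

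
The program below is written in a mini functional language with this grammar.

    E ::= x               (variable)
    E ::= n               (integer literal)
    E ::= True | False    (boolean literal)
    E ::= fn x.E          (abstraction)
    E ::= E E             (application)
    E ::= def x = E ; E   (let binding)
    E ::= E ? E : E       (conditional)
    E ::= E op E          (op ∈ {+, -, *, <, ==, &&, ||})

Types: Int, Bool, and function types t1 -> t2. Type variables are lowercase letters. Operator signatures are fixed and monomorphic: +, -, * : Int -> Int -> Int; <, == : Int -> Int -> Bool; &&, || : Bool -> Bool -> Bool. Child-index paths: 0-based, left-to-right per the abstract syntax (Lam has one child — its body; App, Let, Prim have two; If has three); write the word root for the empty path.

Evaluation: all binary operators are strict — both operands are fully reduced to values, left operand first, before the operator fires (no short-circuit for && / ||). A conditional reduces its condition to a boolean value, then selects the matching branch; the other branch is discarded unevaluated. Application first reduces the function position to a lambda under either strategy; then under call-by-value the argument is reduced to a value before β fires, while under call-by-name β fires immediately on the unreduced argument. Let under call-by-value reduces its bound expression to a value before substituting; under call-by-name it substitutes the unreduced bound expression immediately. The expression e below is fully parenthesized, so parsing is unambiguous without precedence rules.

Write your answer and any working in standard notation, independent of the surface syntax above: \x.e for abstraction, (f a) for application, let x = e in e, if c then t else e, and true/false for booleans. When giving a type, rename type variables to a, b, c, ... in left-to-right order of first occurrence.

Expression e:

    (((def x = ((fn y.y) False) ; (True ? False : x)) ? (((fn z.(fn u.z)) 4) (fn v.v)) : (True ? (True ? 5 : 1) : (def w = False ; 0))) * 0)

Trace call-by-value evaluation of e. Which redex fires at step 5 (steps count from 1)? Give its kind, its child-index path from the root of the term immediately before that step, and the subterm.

Working:
step 0: ((if (let x = ((\y.y) false) in (if true then false else x)) then (((\z.(\u.z)) 4) (\v.v)) else (if true then (if true then 5 else 1) else (let w = false in 0))) * 0)
step 1: [beta@0.0.0] ((if (let x = false in (if true then false else x)) then (((\z.(\u.z)) 4) (\v.v)) else (if true then (if true then 5 else 1) else (let w = false in 0))) * 0)
step 2: [let@0.0] ((if (if true then false else false) then (((\z.(\u.z)) 4) (\v.v)) else (if true then (if true then 5 else 1) else (let w = false in 0))) * 0)
step 3: [if@0.0] ((if false then (((\z.(\u.z)) 4) (\v.v)) else (if true then (if true then 5 else 1) else (let w = false in 0))) * 0)
step 4: [if@0] ((if true then (if true then 5 else 1) else (let w = false in 0)) * 0)
step 5: [if@0] ((if true then 5 else 1) * 0)

Answer: if at 0 : (if true then (if true then 5 else 1) else (let w = false in 0))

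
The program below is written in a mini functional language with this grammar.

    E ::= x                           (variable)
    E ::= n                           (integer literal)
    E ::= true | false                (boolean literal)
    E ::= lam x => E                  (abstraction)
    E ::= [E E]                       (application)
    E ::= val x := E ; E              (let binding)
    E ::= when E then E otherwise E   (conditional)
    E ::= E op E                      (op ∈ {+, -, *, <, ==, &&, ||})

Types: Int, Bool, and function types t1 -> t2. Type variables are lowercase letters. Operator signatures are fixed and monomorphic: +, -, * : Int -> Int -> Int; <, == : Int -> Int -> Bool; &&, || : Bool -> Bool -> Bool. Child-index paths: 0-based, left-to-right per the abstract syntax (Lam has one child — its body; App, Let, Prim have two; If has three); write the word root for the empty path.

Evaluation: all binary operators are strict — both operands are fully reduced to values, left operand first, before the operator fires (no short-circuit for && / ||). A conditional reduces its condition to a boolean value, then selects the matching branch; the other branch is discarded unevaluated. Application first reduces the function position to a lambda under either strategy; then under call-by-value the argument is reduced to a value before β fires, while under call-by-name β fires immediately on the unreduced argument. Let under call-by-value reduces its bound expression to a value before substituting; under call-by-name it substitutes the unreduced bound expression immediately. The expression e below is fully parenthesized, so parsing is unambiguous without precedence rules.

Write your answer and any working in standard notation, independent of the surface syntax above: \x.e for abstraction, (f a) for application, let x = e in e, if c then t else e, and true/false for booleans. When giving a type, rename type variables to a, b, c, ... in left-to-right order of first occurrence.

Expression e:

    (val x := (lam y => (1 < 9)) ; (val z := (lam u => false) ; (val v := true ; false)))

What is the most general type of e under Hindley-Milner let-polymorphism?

Working:
  unify Int ~ Int
  unify Int ~ Int
\y._ : a -> Bool
let x : forall. a -> Bool
\u._ : b -> Bool
let z : forall. b -> Bool
let v : Bool

Answer: Bool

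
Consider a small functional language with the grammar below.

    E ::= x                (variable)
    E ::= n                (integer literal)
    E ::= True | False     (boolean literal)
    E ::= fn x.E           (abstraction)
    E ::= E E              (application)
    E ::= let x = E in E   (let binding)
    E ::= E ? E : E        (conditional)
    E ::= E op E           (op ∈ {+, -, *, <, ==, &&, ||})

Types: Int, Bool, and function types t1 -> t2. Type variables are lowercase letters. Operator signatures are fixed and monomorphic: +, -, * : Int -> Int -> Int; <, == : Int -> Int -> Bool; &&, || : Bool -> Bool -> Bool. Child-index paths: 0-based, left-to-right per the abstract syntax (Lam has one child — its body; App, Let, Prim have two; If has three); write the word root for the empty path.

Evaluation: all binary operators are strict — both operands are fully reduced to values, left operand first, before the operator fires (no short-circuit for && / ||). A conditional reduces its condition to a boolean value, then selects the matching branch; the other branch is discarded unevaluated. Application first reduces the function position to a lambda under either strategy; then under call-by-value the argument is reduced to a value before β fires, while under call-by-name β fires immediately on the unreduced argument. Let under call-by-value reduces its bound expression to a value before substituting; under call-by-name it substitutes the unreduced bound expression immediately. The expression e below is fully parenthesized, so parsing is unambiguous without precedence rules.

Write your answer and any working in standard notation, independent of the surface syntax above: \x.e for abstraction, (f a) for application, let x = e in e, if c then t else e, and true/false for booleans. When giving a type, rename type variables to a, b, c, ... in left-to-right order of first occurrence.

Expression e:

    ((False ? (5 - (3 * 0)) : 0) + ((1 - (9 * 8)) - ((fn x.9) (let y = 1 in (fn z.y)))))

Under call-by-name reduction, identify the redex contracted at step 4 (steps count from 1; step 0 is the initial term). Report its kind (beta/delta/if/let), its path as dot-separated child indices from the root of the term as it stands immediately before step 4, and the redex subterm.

Answer: beta at 1.1 : ((\x.9) (let y = 1 in (\z.y)))

Working:
step 0: ((if false then (5 - (3 * 0)) else 0) + ((1 - (9 * 8)) - ((\x.9) (let y = 1 in (\z.y)))))
step 1: [if@0] (0 + ((1 - (9 * 8)) - ((\x.9) (let y = 1 in (\z.y)))))
step 2: [delta@1.0.1] (0 + ((1 - 72) - ((\x.9) (let y = 1 in (\z.y)))))
step 3: [delta@1.0] (0 + (-71 - ((\x.9) (let y = 1 in (\z.y)))))
step 4: [beta@1.1] (0 + (-71 - 9))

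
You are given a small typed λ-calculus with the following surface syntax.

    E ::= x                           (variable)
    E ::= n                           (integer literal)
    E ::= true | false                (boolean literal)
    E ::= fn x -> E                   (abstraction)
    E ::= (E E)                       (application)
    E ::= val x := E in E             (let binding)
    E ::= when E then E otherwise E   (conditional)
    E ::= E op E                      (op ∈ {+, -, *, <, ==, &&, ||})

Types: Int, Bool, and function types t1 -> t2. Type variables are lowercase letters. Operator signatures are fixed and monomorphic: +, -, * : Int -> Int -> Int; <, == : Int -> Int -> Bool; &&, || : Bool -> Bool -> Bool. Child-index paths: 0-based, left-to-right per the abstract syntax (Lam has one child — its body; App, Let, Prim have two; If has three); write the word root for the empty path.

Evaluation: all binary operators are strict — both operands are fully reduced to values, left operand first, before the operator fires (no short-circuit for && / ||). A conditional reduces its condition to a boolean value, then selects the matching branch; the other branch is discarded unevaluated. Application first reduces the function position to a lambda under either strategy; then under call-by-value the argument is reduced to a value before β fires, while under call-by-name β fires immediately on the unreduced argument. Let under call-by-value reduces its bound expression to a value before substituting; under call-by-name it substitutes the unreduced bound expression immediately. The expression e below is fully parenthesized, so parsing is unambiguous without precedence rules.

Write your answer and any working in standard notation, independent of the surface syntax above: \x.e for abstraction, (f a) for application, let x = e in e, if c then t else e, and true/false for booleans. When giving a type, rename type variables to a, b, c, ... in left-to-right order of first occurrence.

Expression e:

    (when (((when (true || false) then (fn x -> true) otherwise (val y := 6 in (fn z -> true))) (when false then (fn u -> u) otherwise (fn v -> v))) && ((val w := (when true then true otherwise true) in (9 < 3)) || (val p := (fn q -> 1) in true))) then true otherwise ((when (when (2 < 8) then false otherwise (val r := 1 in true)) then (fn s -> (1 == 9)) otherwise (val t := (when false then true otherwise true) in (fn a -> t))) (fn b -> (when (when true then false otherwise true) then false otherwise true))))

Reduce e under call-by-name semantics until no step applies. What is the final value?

Answer: true

Derivation:
step 0: (if (((if (true || false) then (\x.true) else (let y = 6 in (\z.true))) (if false then (\u.u) else (\v.v))) && ((let w = (if true then true else true) in (9 < 3)) || (let p = (\q.1) in true))) then true else ((if (if (2 < 8) then false else (let r = 1 in true)) then (\s.(1 == 9)) else (let t = (if false then true else true) in (\a.t))) (\b.(if (if true then false else true) then false else true))))
step 1: [delta@0.0.0.0] (if (((if true then (\x.true) else (let y = 6 in (\z.true))) (if false then (\u.u) else (\v.v))) && ((let w = (if true then true else true) in (9 < 3)) || (let p = (\q.1) in true))) then true else ((if (if (2 < 8) then false else (let r = 1 in true)) then (\s.(1 == 9)) else (let t = (if false then true else true) in (\a.t))) (\b.(if (if true then false else true) then false else true))))
step 2: [if@0.0.0] (if (((\x.true) (if false then (\u.u) else (\v.v))) && ((let w = (if true then true else true) in (9 < 3)) || (let p = (\q.1) in true))) then true else ((if (if (2 < 8) then false else (let r = 1 in true)) then (\s.(1 == 9)) else (let t = (if false then true else true) in (\a.t))) (\b.(if (if true then false else true) then false else true))))
step 3: [beta@0.0] (if (true && ((let w = (if true then true else true) in (9 < 3)) || (let p = (\q.1) in true))) then true else ((if (if (2 < 8) then false else (let r = 1 in true)) then (\s.(1 == 9)) else (let t = (if false then true else true) in (\a.t))) (\b.(if (if true then false else true) then false else true))))
step 4: [let@0.1.0] (if (true && ((9 < 3) || (let p = (\q.1) in true))) then true else ((if (if (2 < 8) then false else (let r = 1 in true)) then (\s.(1 == 9)) else (let t = (if false then true else true) in (\a.t))) (\b.(if (if true then false else true) then false else true))))
step 5: [delta@0.1.0] (if (true && (false || (let p = (\q.1) in true))) then true else ((if (if (2 < 8) then false else (let r = 1 in true)) then (\s.(1 == 9)) else (let t = (if false then true else true) in (\a.t))) (\b.(if (if true then false else true) then false else true))))
step 6: [let@0.1.1] (if (true && (false || true)) then true else ((if (if (2 < 8) then false else (let r = 1 in true)) then (\s.(1 == 9)) else (let t = (if false then true else true) in (\a.t))) (\b.(if (if true then false else true) then false else true))))
step 7: [delta@0.1] (if (true && true) then true else ((if (if (2 < 8) then false else (let r = 1 in true)) then (\s.(1 == 9)) else (let t = (if false then true else true) in (\a.t))) (\b.(if (if true then false else true) then false else true))))
step 8: [delta@0] (if true then true else ((if (if (2 < 8) then false else (let r = 1 in true)) then (\s.(1 == 9)) else (let t = (if false then true else true) in (\a.t))) (\b.(if (if true then false else true) then false else true))))
step 9: [if@root] true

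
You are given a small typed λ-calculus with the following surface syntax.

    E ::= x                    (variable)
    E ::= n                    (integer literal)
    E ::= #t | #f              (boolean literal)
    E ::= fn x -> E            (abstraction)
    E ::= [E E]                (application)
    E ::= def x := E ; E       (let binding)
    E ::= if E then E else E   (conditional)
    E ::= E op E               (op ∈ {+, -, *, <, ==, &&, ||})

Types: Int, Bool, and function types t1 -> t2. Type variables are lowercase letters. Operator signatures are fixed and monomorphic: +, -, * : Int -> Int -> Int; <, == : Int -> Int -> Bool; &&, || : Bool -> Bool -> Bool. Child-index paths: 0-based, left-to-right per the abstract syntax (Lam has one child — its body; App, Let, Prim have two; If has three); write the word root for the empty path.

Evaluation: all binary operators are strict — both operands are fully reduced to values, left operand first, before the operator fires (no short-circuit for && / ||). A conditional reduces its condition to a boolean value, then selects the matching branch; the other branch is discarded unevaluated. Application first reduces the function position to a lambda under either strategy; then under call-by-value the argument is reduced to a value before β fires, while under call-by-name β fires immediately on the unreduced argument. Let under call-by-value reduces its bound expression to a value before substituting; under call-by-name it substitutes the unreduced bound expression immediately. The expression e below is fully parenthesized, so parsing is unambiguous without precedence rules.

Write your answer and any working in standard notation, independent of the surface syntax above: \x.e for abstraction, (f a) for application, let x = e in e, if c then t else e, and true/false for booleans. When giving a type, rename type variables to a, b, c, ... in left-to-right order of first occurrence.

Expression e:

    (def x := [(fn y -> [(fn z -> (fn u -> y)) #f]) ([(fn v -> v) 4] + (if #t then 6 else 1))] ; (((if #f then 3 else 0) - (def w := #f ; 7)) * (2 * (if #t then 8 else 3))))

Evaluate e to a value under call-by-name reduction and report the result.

Answer: -112

Trace:
step 0: (let x = ((\y.((\z.(\u.y)) false)) (((\v.v) 4) + (if true then 6 else 1))) in (((if false then 3 else 0) - (let w = false in 7)) * (2 * (if true then 8 else 3))))
step 1: [let@root] (((if false then 3 else 0) - (let w = false in 7)) * (2 * (if true then 8 else 3)))
step 2: [if@0.0] ((0 - (let w = false in 7)) * (2 * (if true then 8 else 3)))
step 3: [let@0.1] ((0 - 7) * (2 * (if true then 8 else 3)))
step 4: [delta@0] (-7 * (2 * (if true then 8 else 3)))
step 5: [if@1.1] (-7 * (2 * 8))
step 6: [delta@1] (-7 * 16)
step 7: [delta@root] -112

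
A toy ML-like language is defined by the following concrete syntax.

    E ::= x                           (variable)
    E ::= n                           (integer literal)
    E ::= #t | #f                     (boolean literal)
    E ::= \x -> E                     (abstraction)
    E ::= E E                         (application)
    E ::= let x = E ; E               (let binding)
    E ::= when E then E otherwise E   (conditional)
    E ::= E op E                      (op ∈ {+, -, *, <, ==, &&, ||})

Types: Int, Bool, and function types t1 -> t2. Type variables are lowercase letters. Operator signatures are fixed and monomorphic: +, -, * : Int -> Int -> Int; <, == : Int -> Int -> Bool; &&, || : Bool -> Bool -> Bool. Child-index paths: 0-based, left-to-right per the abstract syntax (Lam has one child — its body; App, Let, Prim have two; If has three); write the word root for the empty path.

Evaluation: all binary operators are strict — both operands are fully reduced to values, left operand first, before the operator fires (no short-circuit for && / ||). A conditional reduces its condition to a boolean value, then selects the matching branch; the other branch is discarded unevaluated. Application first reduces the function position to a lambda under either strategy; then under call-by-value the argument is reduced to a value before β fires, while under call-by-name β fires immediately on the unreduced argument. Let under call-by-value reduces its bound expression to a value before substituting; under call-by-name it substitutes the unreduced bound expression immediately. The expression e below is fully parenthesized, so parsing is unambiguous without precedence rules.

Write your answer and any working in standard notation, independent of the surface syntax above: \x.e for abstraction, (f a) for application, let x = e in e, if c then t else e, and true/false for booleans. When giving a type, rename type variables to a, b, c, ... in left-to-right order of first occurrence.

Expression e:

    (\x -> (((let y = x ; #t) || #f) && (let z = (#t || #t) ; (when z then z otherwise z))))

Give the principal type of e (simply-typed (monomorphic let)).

Answer: a -> Bool

Derivation:
x : a
let y : a
  unify Bool ~ Bool
  unify Bool ~ Bool
  unify Bool ~ Bool
  unify Bool ~ Bool
  unify Bool ~ Bool
let z : Bool
z : Bool
  unify Bool ~ Bool
z : Bool
z : Bool
  unify Bool ~ Bool
  unify Bool ~ Bool
\x._ : a -> Bool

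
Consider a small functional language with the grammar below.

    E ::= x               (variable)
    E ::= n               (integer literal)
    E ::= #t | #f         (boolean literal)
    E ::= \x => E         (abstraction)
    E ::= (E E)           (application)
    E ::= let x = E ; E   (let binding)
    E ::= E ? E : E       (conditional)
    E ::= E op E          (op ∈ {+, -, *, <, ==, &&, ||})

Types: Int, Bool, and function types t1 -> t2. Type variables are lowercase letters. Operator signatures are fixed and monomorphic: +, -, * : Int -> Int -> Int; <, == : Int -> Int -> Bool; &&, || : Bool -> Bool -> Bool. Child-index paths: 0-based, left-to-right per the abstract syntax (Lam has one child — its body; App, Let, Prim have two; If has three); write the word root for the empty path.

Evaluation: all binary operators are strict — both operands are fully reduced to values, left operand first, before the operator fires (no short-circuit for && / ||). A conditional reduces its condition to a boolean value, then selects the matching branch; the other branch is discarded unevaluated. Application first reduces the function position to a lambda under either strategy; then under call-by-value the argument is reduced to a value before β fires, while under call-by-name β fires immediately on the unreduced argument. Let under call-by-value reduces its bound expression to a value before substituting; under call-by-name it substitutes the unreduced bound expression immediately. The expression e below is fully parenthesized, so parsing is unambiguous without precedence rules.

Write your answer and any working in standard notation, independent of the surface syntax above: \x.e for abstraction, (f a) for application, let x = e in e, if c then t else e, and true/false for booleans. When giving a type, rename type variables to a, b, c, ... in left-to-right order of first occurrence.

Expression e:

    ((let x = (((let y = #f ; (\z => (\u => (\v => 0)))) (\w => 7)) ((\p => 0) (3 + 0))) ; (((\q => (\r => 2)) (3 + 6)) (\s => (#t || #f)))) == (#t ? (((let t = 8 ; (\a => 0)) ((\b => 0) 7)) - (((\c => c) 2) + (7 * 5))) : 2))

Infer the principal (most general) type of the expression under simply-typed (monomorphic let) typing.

Trace:
let y : Bool
\v._ : c -> Int
\u._ : b -> c -> Int
\z._ : a -> b -> c -> Int
\w._ : d -> Int
  unify a -> b -> c -> Int ~ (d -> Int) -> e
  unify a ~ d -> Int
  unify b -> c -> Int ~ e
_ _ : b -> c -> Int
\p._ : f -> Int
  unify Int ~ Int
  unify Int ~ Int
  unify f -> Int ~ Int -> g
  unify f ~ Int
  unify Int ~ g
_ _ : Int
  unify b -> c -> Int ~ Int -> h
  unify b ~ Int
  unify c -> Int ~ h
_ _ : c -> Int
let x : c -> Int
\r._ : j -> Int
\q._ : i -> j -> Int
  unify Int ~ Int
  unify Int ~ Int
  unify i -> j -> Int ~ Int -> k
  unify i ~ Int
  unify j -> Int ~ k
_ _ : j -> Int
  unify Bool ~ Bool
  unify Bool ~ Bool
\s._ : l -> Bool
  unify j -> Int ~ (l -> Bool) -> m
  unify j ~ l -> Bool
  unify Int ~ m
_ _ : Int
  unify Int ~ Int
  unify Bool ~ Bool
let t : Int
\a._ : n -> Int
\b._ : o -> Int
  unify o -> Int ~ Int -> p
  unify o ~ Int
  unify Int ~ p
_ _ : Int
  unify n -> Int ~ Int -> q
  unify n ~ Int
  unify Int ~ q
_ _ : Int
  unify Int ~ Int
c : r
\c._ : r -> r
  unify r -> r ~ Int -> s
  unify r ~ Int
  unify Int ~ s
_ _ : Int
  unify Int ~ Int
  unify Int ~ Int
  unify Int ~ Int
  unify Int ~ Int
  unify Int ~ Int
  unify Int ~ Int
  unify Int ~ Int

Answer: Bool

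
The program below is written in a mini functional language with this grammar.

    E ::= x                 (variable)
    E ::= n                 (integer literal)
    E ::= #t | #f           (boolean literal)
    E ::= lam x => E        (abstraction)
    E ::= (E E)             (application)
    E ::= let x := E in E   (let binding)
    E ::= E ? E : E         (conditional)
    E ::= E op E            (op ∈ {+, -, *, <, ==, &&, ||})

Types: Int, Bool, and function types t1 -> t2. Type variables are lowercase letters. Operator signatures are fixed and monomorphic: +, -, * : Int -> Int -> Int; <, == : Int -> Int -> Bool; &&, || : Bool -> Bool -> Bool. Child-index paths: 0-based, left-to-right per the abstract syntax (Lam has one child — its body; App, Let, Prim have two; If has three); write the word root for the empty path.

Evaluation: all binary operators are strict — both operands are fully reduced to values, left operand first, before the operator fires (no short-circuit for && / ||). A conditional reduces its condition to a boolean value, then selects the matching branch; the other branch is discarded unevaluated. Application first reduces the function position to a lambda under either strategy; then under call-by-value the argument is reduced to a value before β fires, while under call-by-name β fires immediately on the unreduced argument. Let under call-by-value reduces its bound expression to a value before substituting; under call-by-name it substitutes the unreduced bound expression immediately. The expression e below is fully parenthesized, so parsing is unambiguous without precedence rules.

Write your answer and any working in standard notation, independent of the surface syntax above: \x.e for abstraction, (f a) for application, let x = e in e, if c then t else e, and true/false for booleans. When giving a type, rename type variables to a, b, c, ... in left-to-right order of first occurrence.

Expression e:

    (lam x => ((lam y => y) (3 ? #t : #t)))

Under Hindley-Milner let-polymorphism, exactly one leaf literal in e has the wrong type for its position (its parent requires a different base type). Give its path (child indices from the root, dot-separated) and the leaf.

Trace:
y : b
\y._ : b -> b
  unify Int ~ Bool
  FAIL: mismatch Int ~ Bool

Answer: 0.1.0 : 3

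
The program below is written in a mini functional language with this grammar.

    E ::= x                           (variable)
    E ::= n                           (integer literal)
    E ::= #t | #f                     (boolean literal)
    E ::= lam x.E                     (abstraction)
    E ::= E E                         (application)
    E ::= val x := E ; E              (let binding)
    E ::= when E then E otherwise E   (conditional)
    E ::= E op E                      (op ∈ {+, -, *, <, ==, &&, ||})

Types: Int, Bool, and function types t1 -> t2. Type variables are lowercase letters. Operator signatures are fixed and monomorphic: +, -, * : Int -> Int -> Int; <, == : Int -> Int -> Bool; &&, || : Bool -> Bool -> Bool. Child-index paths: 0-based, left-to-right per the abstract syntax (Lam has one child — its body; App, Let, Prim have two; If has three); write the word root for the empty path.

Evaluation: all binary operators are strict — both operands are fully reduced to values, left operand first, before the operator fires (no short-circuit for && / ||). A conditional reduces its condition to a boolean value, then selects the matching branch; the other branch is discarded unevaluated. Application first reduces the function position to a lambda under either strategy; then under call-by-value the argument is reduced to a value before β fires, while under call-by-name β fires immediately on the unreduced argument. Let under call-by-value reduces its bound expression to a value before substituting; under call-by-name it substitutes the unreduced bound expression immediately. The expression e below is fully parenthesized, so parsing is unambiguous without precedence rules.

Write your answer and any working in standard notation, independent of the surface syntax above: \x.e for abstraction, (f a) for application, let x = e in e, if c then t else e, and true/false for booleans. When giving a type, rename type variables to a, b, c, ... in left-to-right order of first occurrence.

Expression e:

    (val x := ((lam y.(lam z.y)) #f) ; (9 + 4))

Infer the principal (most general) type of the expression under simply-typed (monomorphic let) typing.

Trace:
y : a
\z._ : b -> a
\y._ : a -> b -> a
  unify a -> b -> a ~ Bool -> c
  unify a ~ Bool
  unify b -> Bool ~ c
_ _ : b -> Bool
let x : b -> Bool
  unify Int ~ Int
  unify Int ~ Int

Answer: Int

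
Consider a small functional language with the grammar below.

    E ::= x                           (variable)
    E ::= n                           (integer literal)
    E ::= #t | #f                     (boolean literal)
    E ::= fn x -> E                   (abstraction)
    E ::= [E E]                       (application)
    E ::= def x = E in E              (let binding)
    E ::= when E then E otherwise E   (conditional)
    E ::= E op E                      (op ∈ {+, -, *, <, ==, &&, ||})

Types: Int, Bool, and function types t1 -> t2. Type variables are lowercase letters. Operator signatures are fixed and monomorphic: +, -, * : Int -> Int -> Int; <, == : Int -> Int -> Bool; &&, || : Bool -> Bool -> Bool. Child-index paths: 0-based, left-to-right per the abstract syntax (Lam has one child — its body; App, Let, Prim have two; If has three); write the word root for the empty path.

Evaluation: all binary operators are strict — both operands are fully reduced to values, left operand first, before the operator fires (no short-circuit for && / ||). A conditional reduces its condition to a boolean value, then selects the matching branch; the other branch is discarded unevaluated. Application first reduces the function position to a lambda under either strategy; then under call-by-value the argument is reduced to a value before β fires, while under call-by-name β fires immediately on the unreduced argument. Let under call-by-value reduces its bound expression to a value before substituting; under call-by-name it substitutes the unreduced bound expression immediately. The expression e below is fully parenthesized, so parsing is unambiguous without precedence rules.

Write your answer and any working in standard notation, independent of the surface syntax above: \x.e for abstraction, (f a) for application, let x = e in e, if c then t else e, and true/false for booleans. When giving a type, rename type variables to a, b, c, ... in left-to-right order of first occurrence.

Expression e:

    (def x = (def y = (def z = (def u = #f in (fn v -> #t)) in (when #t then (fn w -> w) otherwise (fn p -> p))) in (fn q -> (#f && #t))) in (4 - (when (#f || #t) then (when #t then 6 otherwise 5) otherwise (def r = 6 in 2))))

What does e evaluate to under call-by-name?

Answer: -2

Derivation:
step 0: (let x = (let y = (let z = (let u = false in (\v.true)) in (if true then (\w.w) else (\p.p))) in (\q.(false && true))) in (4 - (if (false || true) then (if true then 6 else 5) else (let r = 6 in 2))))
step 1: [let@root] (4 - (if (false || true) then (if true then 6 else 5) else (let r = 6 in 2)))
step 2: [delta@1.0] (4 - (if true then (if true then 6 else 5) else (let r = 6 in 2)))
step 3: [if@1] (4 - (if true then 6 else 5))
step 4: [if@1] (4 - 6)
step 5: [delta@root] -2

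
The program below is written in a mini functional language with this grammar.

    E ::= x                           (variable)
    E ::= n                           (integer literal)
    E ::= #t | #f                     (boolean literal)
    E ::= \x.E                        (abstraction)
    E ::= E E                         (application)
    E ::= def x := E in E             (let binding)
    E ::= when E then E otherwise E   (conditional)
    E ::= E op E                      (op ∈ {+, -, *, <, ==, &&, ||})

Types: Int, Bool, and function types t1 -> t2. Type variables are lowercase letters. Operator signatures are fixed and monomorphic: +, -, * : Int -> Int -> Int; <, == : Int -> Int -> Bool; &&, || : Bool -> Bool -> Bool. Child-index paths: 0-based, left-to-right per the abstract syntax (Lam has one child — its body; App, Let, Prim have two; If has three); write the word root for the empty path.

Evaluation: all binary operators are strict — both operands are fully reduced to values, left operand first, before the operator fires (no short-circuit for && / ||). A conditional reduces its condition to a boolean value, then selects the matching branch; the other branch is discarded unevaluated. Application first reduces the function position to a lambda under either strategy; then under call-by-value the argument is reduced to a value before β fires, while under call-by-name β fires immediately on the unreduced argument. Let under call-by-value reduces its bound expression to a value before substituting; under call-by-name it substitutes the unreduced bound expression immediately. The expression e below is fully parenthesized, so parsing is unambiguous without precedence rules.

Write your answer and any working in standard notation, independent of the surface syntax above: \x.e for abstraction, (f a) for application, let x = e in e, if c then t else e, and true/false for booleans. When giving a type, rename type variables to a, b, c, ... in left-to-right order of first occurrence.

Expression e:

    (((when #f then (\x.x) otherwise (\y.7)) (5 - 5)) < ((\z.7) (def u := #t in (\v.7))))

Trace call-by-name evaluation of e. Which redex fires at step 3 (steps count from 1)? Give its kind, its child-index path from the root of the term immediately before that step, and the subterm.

Working:
step 0: (((if false then (\x.x) else (\y.7)) (5 - 5)) < ((\z.7) (let u = true in (\v.7))))
step 1: [if@0.0] (((\y.7) (5 - 5)) < ((\z.7) (let u = true in (\v.7))))
step 2: [beta@0] (7 < ((\z.7) (let u = true in (\v.7))))
step 3: [beta@1] (7 < 7)

Answer: beta at 1 : ((\z.7) (let u = true in (\v.7)))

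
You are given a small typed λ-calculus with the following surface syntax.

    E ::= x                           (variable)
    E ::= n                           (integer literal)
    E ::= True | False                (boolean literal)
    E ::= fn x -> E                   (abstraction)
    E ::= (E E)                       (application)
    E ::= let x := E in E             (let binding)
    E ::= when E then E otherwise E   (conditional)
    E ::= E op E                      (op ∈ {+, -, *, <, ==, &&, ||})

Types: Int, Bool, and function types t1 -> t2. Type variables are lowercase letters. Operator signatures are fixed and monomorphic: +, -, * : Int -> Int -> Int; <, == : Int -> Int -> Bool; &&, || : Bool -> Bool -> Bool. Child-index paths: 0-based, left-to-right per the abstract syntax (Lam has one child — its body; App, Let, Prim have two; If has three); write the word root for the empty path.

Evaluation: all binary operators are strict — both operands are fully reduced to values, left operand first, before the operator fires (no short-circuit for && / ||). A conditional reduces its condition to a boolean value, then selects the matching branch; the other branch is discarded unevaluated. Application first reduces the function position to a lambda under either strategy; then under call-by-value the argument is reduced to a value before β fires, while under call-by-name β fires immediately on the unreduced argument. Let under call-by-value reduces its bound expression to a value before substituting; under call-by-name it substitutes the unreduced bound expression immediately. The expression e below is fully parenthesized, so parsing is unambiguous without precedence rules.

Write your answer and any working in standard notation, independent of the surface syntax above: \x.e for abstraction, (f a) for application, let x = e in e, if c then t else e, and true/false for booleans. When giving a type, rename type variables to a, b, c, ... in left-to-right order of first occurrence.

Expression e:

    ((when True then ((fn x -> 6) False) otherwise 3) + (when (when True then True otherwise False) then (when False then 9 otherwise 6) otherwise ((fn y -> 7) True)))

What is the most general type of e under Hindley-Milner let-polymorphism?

Working:
  unify Bool ~ Bool
\x._ : a -> Int
  unify a -> Int ~ Bool -> b
  unify a ~ Bool
  unify Int ~ b
_ _ : Int
  unify Int ~ Int
  unify Int ~ Int
  unify Bool ~ Bool
  unify Bool ~ Bool
  unify Bool ~ Bool
  unify Bool ~ Bool
  unify Int ~ Int
\y._ : c -> Int
  unify c -> Int ~ Bool -> d
  unify c ~ Bool
  unify Int ~ d
_ _ : Int
  unify Int ~ Int
  unify Int ~ Int

Answer: Int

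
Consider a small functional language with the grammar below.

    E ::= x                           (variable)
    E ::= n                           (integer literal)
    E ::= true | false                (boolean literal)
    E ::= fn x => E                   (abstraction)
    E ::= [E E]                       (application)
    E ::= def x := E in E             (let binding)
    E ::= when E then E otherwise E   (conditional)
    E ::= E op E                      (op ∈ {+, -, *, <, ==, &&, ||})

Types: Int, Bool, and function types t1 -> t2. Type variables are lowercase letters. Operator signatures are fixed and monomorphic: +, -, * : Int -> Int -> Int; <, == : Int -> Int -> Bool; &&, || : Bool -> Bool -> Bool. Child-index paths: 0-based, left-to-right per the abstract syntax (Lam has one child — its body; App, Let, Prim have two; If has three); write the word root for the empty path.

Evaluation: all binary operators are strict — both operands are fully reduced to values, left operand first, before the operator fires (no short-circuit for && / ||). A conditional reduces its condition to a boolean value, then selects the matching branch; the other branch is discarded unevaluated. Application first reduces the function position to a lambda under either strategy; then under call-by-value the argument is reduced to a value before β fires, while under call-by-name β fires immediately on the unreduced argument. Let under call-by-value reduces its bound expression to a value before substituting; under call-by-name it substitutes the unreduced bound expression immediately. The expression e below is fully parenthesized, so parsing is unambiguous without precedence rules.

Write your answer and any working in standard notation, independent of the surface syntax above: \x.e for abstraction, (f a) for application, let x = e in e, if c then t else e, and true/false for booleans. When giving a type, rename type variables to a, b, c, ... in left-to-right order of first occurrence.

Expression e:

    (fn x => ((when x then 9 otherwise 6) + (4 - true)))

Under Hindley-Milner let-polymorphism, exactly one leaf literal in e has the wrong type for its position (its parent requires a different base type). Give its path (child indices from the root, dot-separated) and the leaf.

Answer: 0.1.1 : true

Derivation:
x : a
  unify a ~ Bool
  unify Int ~ Int
  unify Int ~ Int
  unify Int ~ Int
  unify Bool ~ Int
  FAIL: mismatch Bool ~ Int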